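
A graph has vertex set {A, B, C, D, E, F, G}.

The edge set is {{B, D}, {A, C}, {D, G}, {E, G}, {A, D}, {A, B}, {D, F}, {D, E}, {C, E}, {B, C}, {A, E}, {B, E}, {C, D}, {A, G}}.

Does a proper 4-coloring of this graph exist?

A, B, C, D, E are mutually adjacent (a clique of size 5), so at least 5 colors are needed.
So 4 colors are not enough.

No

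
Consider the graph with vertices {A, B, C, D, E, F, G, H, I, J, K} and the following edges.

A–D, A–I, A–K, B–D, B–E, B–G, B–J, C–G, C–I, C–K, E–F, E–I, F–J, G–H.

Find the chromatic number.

3

The cycle B-E-I-A-D-B has odd length 5, so it cannot be 2-colored; at least 3 colors are needed.
3 colors suffice: color 1 → {B, F, H, I, K}; color 2 → {A, E, G, J}; color 3 → {C, D}. Each edge has distinct colors on its endpoints.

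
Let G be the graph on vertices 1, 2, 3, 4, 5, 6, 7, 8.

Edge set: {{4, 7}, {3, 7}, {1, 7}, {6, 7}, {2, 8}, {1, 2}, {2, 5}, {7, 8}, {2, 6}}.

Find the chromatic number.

2

2 and 8 are adjacent, so at least 2 colors are needed.
One proper 2-coloring: 1=b, 2=a, 3=b, 4=b, 5=b, 6=b, 7=a, 8=b. No two adjacent vertices share a color.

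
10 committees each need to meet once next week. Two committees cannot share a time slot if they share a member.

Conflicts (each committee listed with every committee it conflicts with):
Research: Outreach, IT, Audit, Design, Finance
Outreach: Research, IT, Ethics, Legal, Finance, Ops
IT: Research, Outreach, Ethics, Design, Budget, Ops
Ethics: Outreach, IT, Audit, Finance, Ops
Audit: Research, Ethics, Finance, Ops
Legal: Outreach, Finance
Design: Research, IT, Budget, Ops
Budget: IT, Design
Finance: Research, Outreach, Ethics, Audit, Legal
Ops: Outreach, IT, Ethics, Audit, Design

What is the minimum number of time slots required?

Outreach, IT, Ethics, Ops all conflict with each other, so at least 4 time slots are needed.
Using 4 time slots: Research=3, Outreach=1, IT=2, Ethics=4, Audit=1, Legal=3, Design=1, Budget=3, Finance=2, Ops=3. Each listed conflict is separated.

4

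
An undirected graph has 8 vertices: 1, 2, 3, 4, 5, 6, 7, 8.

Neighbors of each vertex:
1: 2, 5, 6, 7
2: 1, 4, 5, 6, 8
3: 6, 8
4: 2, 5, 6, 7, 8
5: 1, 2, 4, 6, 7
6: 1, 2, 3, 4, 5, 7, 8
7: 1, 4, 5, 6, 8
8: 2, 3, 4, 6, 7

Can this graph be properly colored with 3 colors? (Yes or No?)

4, 5, 6, 7 are pairwise adjacent (a clique of size 4), so at least 4 colors are needed.
So 3 colors are not enough.

No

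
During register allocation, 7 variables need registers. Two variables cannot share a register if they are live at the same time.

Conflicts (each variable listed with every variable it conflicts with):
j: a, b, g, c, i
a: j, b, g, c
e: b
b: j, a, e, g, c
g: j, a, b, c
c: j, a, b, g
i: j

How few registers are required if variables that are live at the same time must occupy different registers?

5

j, a, b, g, c are mutually in conflict, so at least 5 registers are needed.
Using 5 registers: j=2, a=4, e=2, b=1, g=5, c=3, i=1. Each listed conflict is separated.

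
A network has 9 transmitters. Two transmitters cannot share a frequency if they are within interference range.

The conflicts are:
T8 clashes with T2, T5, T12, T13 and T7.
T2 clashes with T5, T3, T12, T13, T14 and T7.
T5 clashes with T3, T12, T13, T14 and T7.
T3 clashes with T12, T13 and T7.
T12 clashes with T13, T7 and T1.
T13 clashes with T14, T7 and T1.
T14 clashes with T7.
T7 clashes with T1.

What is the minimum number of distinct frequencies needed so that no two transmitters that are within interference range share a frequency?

T2, T5, T3, T12, T13, T7 all conflict with each other, so at least 6 frequencies are needed.
6 frequencies suffice: frequency 1 → {T7}; frequency 2 → {T13}; frequency 3 → {T2, T1}; frequency 4 → {T5}; frequency 5 → {T12, T14}; frequency 6 → {T8, T3}. Every pair that conflicts lands in different frequencies.

6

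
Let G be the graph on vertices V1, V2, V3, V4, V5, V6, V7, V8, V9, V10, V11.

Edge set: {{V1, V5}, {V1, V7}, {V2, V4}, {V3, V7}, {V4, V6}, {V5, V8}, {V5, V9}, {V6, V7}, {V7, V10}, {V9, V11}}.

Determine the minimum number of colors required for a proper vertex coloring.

V3 and V7 are adjacent, so at least 2 colors are needed.
2 colors suffice: color 1 → {V4, V5, V7, V11}; color 2 → {V1, V2, V3, V6, V8, V9, V10}. No two adjacent vertices share a color.

2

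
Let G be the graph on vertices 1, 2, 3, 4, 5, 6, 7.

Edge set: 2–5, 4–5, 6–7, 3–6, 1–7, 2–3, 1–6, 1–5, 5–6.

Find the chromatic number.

1, 6, 7 are pairwise adjacent, so at least 3 colors are needed.
One proper 3-coloring: 1=c, 2=a, 3=b, 4=a, 5=b, 6=a, 7=b. No two adjacent vertices share a color.

3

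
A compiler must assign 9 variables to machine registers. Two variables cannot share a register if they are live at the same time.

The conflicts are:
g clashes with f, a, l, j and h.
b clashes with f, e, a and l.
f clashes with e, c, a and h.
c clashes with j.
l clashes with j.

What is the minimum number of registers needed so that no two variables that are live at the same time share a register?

3

g, f, h pairwise conflict, so at least 3 registers are needed.
3 registers suffice: register 1 → {f, l}; register 2 → {g, b, c}; register 3 → {e, a, j, h}. Each listed conflict is separated.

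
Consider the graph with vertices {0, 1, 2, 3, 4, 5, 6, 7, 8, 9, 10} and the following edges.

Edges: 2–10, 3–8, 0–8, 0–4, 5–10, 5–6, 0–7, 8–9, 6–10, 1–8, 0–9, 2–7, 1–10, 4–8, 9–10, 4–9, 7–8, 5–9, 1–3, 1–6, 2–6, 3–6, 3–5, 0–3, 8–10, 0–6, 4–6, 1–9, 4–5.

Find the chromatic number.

0, 4, 8, 9 are mutually adjacent (a clique of size 4), so at least 4 colors are needed.
A valid assignment using 4 colors: 0=b, 1=b, 2=b, 3=c, 4=d, 5=b, 6=a, 7=c, 8=a, 9=c, 10=d. Every edge joins two different colors.

4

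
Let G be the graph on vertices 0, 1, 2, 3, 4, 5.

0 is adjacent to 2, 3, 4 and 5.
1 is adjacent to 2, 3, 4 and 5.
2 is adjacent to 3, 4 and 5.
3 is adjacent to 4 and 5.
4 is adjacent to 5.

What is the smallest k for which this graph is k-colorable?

5

0, 2, 3, 4, 5 are mutually adjacent (a clique of size 5), so at least 5 colors are needed.
5 colors suffice: color red → {2}; color blue → {3}; color green → {4}; color yellow → {5}; color purple → {0, 1}. No two adjacent vertices share a color.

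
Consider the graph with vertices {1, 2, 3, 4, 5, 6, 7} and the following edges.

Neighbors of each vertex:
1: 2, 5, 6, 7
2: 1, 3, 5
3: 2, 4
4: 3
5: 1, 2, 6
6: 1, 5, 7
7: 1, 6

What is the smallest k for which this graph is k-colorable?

1, 5, 6 form a triangle, so at least 3 colors are needed.
3 colors suffice: color a → {1, 3}; color b → {2, 4, 6}; color c → {5, 7}. Each edge has distinct colors on its endpoints.

3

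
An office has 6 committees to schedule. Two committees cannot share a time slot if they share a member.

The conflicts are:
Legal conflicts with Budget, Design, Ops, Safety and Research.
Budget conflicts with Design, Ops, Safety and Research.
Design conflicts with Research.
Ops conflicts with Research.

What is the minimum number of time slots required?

Legal, Budget, Design, Research are mutually in conflict, so at least 4 time slots are needed.
A valid assignment using 4 time slots: Legal=1, Budget=2, Design=4, Ops=4, Safety=3, Research=3. Each listed conflict is separated.

4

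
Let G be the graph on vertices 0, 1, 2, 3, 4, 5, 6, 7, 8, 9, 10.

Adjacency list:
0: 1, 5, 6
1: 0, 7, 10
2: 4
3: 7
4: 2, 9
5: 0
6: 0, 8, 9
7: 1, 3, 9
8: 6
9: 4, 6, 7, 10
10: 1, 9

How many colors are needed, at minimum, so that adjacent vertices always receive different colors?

The cycle 6-9-7-1-0-6 has odd length 5, so it cannot be 2-colored; at least 3 colors are needed.
3 colors suffice: color a → {1, 2, 3, 5, 8, 9}; color b → {4, 6, 7, 10}; color c → {0}. Each edge has distinct colors on its endpoints.

3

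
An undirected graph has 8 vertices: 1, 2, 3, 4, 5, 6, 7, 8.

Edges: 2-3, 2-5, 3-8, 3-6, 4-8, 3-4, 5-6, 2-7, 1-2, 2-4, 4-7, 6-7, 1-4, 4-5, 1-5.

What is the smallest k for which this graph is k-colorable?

4

1, 2, 4, 5 are pairwise adjacent (a clique of size 4), so at least 4 colors are needed.
A valid assignment using 4 colors: 1=yellow, 2=blue, 3=green, 4=red, 5=green, 6=red, 7=green, 8=blue. Each edge has distinct colors on its endpoints.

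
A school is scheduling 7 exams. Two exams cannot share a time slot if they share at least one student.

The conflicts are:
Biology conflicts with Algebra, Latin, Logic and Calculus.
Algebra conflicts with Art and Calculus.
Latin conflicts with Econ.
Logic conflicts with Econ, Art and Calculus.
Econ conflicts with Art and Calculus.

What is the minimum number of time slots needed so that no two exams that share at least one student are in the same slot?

Logic, Econ, Art pairwise conflict, so at least 3 time slots are needed.
Using 3 time slots: Biology=1, Algebra=2, Latin=2, Logic=2, Econ=1, Art=3, Calculus=3. Each listed conflict is separated.

3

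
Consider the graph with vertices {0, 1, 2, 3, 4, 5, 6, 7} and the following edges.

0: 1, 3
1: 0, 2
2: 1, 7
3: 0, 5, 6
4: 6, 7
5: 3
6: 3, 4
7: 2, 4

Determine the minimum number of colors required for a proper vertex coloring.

3

The cycle 0-1-2-7-4-6-3-0 has odd length 7, so it cannot be 2-colored; at least 3 colors are needed.
3 colors suffice: color a → {1, 3, 7}; color b → {0, 2, 4, 5}; color c → {6}. Every edge joins two different colors.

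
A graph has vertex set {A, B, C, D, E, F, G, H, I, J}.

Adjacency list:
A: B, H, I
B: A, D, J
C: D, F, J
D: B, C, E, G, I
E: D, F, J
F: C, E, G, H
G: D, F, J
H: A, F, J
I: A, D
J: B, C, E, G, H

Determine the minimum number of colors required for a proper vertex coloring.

2

D and I are adjacent, so at least 2 colors are needed.
2 colors suffice: color 1 → {A, D, F, J}; color 2 → {B, C, E, G, H, I}. Each edge has distinct colors on its endpoints.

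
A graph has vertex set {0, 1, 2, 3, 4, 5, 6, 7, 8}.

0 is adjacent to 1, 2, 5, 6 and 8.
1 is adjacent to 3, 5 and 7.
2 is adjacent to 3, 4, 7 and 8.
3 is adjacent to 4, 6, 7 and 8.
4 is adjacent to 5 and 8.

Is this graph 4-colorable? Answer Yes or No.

Yes

The chromatic number is 4. 2, 3, 4, 8 form a clique, so at least 4 colors are needed.
4 colors suffice: color red → {0, 3}; color blue → {1, 2, 6}; color green → {5, 7, 8}; color yellow → {4}.
That is already a proper 4-coloring.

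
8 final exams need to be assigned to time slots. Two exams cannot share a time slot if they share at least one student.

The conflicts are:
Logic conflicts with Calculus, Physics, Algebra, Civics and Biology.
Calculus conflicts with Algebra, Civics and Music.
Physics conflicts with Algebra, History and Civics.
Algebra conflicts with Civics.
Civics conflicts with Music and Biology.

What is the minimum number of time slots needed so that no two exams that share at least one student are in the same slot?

Logic, Physics, Algebra, Civics all conflict with each other, so at least 4 time slots are needed.
4 time slots suffice: Logic=2, Calculus=3, Physics=3, Algebra=4, History=1, Civics=1, Music=2, Biology=3. Each listed conflict is separated.

4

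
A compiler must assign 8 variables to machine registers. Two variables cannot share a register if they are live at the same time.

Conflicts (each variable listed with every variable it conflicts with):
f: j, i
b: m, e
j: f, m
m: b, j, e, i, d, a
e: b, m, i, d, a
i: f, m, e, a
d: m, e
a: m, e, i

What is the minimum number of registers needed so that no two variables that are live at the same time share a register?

m, e, i, a all conflict with each other, so at least 4 registers are needed.
A valid assignment using 4 registers: f=1, b=3, j=2, m=1, e=2, i=3, d=3, a=4. Each listed conflict is separated.

4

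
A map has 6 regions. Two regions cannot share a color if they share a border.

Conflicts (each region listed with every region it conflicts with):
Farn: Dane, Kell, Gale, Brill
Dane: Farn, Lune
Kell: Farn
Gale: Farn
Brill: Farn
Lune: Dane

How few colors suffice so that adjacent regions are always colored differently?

2

Farn and Kell conflict, so at least 2 colors are needed.
2 colors suffice: color 1 → {Farn, Lune}; color 2 → {Dane, Kell, Gale, Brill}. No two conflicting regions share a color.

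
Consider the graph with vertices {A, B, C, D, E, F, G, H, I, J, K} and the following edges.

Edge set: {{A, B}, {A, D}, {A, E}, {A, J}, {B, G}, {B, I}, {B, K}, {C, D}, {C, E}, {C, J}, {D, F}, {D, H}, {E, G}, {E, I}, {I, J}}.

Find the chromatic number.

B and I are adjacent, so at least 2 colors are needed.
2 colors suffice: color red → {B, D, E, J}; color blue → {A, C, F, G, H, I, K}. Each edge has distinct colors on its endpoints.

2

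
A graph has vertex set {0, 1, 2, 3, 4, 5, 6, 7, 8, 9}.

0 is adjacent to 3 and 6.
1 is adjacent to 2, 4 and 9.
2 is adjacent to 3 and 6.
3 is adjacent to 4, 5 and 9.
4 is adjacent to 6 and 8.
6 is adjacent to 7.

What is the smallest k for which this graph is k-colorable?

2

1 and 4 are adjacent, so at least 2 colors are needed.
2 colors suffice: color a → {1, 3, 6, 8}; color b → {0, 2, 4, 5, 7, 9}. Each edge has distinct colors on its endpoints.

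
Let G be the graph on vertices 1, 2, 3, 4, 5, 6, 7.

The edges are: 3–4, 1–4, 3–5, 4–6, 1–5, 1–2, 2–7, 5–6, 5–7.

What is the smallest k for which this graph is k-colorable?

2

3 and 5 are adjacent, so at least 2 colors are needed.
2 colors suffice: 1=blue, 2=red, 3=blue, 4=red, 5=red, 6=blue, 7=blue. Each edge has distinct colors on its endpoints.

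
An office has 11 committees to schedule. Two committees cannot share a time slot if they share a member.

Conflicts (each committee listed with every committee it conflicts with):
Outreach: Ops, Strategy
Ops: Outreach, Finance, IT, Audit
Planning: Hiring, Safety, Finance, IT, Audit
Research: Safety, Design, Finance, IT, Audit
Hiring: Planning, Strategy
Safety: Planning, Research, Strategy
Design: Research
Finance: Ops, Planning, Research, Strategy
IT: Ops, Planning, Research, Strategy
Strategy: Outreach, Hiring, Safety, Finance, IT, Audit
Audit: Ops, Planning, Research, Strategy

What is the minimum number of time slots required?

2

Outreach and Strategy conflict, so at least 2 time slots are needed.
2 time slots suffice: time slot 1 → {Ops, Planning, Research, Strategy}; time slot 2 → {Outreach, Hiring, Safety, Design, Finance, IT, Audit}. Each listed conflict is separated.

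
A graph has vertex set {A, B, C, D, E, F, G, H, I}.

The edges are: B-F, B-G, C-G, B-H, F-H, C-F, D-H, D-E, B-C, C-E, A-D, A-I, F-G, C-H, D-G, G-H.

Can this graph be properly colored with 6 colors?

Yes

The chromatic number is 5. B, C, F, G, H form a clique, so at least 5 colors are needed.
5 colors suffice: A=red, B=purple, C=green, D=green, E=red, F=yellow, G=blue, H=red, I=blue.
Since 6 ≥ 5, a proper 6-coloring certainly exists.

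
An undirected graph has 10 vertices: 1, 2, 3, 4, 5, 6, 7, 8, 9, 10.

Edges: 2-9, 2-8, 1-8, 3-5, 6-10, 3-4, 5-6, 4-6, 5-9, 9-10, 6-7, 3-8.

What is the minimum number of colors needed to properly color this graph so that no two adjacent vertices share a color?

3

The cycle 5-3-8-2-9-5 has odd length 5, so it cannot be 2-colored; at least 3 colors are needed.
A valid assignment using 3 colors: 1=a, 2=c, 3=a, 4=b, 5=b, 6=a, 7=b, 8=b, 9=a, 10=b. No two adjacent vertices share a color.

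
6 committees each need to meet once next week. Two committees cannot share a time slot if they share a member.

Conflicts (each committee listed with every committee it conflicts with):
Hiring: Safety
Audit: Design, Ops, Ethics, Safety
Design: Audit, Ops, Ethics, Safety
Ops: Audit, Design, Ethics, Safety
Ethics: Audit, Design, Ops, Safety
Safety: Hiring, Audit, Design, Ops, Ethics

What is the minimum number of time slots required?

5

Audit, Design, Ops, Ethics, Safety all conflict with each other, so at least 5 time slots are needed.
5 time slots suffice: time slot 1 → {Safety}; time slot 2 → {Hiring, Ethics}; time slot 3 → {Ops}; time slot 4 → {Audit}; time slot 5 → {Design}. Every pair that conflicts lands in different time slots.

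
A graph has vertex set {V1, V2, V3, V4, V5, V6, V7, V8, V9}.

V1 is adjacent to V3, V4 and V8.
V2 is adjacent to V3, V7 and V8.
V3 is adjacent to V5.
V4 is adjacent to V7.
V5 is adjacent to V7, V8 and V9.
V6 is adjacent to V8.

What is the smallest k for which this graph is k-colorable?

The cycle V3-V5-V7-V4-V1-V3 has odd length 5, so it cannot be 2-colored; at least 3 colors are needed.
3 colors suffice: color R → {V1, V2, V5, V6}; color B → {V3, V7, V8, V9}; color G → {V4}. No two adjacent vertices share a color.

3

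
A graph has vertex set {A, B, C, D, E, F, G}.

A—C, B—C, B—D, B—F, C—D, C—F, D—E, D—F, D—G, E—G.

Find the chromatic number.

B, C, D, F form a clique, so at least 4 colors are needed.
4 colors suffice: color red → {A, D}; color blue → {C, G}; color green → {B, E}; color yellow → {F}. Each edge has distinct colors on its endpoints.

4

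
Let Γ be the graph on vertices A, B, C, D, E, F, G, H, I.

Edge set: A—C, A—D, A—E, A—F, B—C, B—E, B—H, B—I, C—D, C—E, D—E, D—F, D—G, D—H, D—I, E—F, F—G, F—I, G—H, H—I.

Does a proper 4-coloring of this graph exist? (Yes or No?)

The chromatic number is 4. A, D, E, F are mutually adjacent (a clique of size 4), so at least 4 colors are needed.
4 colors suffice: color 1 → {B, D}; color 2 → {C, F, H}; color 3 → {E, G, I}; color 4 → {A}.
That is already a proper 4-coloring.

Yes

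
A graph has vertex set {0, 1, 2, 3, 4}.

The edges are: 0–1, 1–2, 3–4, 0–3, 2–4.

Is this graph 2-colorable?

The cycle 4-2-1-0-3-4 has odd length 5, so it cannot be 2-colored; at least 3 colors are needed.
So 2 colors are not enough.

No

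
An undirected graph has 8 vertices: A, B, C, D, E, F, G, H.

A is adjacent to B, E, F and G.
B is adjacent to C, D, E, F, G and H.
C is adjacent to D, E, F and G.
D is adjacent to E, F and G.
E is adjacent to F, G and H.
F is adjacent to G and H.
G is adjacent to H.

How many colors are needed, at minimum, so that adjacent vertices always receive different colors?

6

B, C, D, E, F, G form a clique, so at least 6 colors are needed.
6 colors suffice: color 1 → {B}; color 2 → {F}; color 3 → {E}; color 4 → {G}; color 5 → {A, D, H}; color 6 → {C}. Every edge joins two different colors.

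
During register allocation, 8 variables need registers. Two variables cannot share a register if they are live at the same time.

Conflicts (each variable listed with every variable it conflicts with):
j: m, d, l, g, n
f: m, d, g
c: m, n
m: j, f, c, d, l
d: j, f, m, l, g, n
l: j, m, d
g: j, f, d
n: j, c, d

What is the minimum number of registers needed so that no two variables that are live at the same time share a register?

4

j, m, d, l pairwise conflict, so at least 4 registers are needed.
4 registers suffice: register 1 → {c, d}; register 2 → {m, g, n}; register 3 → {j, f}; register 4 → {l}. Every pair that conflicts lands in different registers.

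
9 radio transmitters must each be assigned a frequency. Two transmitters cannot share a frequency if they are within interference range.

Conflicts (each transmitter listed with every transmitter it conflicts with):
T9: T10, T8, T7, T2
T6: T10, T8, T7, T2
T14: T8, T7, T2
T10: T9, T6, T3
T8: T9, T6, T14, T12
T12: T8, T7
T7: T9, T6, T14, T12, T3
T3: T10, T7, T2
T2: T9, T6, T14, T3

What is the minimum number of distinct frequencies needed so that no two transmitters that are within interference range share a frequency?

T12 and T7 conflict, so at least 2 frequencies are needed.
2 frequencies suffice: T9=2, T6=2, T14=2, T10=1, T8=1, T12=2, T7=1, T3=2, T2=1. Every pair that conflicts lands in different frequencies.

2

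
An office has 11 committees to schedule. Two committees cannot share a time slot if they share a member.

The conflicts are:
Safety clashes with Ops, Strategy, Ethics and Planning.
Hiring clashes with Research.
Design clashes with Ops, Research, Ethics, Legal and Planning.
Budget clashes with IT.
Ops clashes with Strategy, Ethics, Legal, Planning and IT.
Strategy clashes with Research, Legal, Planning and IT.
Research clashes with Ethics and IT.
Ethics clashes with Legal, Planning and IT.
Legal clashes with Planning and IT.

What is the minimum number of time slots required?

5

Design, Ops, Ethics, Legal, Planning pairwise conflict, so at least 5 time slots are needed.
5 time slots suffice: time slot 1 → {Hiring, Budget, Strategy, Ethics}; time slot 2 → {Ops, Research}; time slot 3 → {Planning, IT}; time slot 4 → {Safety, Legal}; time slot 5 → {Design}. No two conflicting committees share a time slot.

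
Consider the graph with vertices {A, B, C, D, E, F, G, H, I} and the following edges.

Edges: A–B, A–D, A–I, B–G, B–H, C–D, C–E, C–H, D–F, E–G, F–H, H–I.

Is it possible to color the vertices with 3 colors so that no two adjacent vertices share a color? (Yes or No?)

The chromatic number is 3. The cycle A-D-F-H-I-A has odd length 5, so it cannot be 2-colored; at least 3 colors are needed.
3 colors suffice: color 1 → {A, E, H}; color 2 → {B, D, I}; color 3 → {C, F, G}.
That is already a proper 3-coloring.

Yes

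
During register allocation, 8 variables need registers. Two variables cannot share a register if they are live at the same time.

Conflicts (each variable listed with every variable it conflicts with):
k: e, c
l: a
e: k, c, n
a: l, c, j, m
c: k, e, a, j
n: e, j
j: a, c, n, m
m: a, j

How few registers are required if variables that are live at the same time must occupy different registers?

3

a, j, m are mutually in conflict, so at least 3 registers are needed.
3 registers suffice: register 1 → {e, a}; register 2 → {k, l, j}; register 3 → {c, n, m}. No two conflicting variables share a register.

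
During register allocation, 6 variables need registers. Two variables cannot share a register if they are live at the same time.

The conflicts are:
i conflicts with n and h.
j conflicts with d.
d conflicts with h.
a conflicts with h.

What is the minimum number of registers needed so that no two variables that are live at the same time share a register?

i and n conflict, so at least 2 registers are needed.
A valid assignment using 2 registers: i=2, j=1, d=2, n=1, a=2, h=1. Each listed conflict is separated.

2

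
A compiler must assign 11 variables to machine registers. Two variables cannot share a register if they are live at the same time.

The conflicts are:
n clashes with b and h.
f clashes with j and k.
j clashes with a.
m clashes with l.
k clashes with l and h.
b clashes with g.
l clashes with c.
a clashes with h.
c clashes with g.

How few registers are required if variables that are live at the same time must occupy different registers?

3

The cycle f-j-a-h-k-f has odd length 5, so it cannot be 2-colored; at least 3 registers are needed.
Using 3 registers: n=3, f=2, j=3, m=1, k=1, b=1, l=2, a=1, h=2, c=1, g=2. Each listed conflict is separated.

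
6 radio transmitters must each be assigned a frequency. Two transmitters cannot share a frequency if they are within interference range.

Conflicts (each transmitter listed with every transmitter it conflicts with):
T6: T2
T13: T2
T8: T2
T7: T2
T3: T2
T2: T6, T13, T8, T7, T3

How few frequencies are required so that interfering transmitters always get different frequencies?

2

T8 and T2 conflict, so at least 2 frequencies are needed.
Using 2 frequencies: T6=2, T13=2, T8=2, T7=2, T3=2, T2=1. Each listed conflict is separated.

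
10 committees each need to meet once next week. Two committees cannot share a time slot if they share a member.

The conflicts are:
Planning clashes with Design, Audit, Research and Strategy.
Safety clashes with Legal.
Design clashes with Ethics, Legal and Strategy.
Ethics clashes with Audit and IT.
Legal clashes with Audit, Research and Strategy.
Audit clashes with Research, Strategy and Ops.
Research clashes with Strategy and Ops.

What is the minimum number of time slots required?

4

Planning, Audit, Research, Strategy are mutually in conflict, so at least 4 time slots are needed.
4 time slots suffice: Planning=4, Safety=1, Design=1, Ethics=2, Legal=4, Audit=1, Research=2, IT=1, Strategy=3, Ops=3. No two conflicting committees share a time slot.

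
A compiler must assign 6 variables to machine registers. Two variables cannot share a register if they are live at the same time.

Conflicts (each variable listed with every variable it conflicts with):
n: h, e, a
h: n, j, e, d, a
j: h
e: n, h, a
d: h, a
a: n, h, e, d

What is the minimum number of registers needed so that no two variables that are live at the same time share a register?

4

n, h, e, a pairwise conflict, so at least 4 registers are needed.
A valid assignment using 4 registers: n=3, h=1, j=2, e=4, d=3, a=2. Each listed conflict is separated.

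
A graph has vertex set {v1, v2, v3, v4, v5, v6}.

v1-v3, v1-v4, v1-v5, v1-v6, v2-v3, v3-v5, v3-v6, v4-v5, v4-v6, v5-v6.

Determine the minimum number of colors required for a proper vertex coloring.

v1, v4, v5, v6 are pairwise adjacent (a clique of size 4), so at least 4 colors are needed.
A valid assignment using 4 colors: v1=green, v2=red, v3=yellow, v4=yellow, v5=blue, v6=red. No two adjacent vertices share a color.

4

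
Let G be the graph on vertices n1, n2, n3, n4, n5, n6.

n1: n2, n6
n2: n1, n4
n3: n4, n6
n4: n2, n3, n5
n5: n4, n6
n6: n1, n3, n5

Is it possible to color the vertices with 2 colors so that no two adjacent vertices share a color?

No

The cycle n1-n6-n3-n4-n2-n1 has odd length 5, so it cannot be 2-colored; at least 3 colors are needed.
So 2 colors are not enough.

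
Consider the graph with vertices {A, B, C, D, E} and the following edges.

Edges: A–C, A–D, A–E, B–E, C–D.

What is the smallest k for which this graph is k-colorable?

3

A, C, D are pairwise adjacent, so at least 3 colors are needed.
3 colors suffice: color 1 → {A, B}; color 2 → {D, E}; color 3 → {C}. Each edge has distinct colors on its endpoints.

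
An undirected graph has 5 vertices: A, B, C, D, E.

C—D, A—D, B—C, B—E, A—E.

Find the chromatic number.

3

The cycle D-C-B-E-A-D has odd length 5, so it cannot be 2-colored; at least 3 colors are needed.
A valid assignment using 3 colors: A=3, B=1, C=2, D=1, E=2. Each edge has distinct colors on its endpoints.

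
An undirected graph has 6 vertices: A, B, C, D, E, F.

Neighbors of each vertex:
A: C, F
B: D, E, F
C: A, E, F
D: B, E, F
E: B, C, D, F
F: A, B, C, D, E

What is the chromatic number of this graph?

B, D, E, F are pairwise adjacent (a clique of size 4), so at least 4 colors are needed.
4 colors suffice: color 1 → {F}; color 2 → {A, E}; color 3 → {C, D}; color 4 → {B}. Every edge joins two different colors.

4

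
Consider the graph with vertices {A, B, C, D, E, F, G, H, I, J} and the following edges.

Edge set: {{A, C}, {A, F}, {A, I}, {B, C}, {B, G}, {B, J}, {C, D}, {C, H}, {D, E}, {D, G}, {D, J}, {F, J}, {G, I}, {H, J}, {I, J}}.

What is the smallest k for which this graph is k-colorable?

3

The cycle G-I-A-C-B-G has odd length 5, so it cannot be 2-colored; at least 3 colors are needed.
3 colors suffice: color red → {C, E, G, J}; color blue → {A, B, D, H}; color green → {F, I}. Every edge joins two different colors.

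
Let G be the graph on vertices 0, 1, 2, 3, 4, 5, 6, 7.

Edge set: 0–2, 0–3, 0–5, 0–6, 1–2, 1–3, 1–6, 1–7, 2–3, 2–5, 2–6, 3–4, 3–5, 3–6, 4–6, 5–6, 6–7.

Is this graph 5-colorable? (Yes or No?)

The chromatic number is 5. 0, 2, 3, 5, 6 are mutually adjacent (a clique of size 5), so at least 5 colors are needed.
One proper 5-coloring: 0=d, 1=d, 2=c, 3=b, 4=c, 5=e, 6=a, 7=b.
That is already a proper 5-coloring.

Yes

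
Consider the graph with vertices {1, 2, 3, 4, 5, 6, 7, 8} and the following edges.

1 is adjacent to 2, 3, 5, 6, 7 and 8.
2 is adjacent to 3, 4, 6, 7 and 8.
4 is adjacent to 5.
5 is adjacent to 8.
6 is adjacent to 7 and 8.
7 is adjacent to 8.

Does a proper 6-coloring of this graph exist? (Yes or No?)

Yes

The chromatic number is 5. 1, 2, 6, 7, 8 are pairwise adjacent (a clique of size 5), so at least 5 colors are needed.
5 colors suffice: color red → {2, 5}; color blue → {1, 4}; color green → {3, 8}; color yellow → {6}; color purple → {7}.
Since 6 ≥ 5, a proper 6-coloring certainly exists.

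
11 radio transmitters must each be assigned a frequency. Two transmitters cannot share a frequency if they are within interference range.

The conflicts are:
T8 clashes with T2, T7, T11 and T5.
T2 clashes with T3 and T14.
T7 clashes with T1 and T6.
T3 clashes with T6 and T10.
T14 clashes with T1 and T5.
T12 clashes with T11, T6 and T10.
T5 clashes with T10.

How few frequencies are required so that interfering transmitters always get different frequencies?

3

The cycle T2-T14-T1-T7-T8-T2 has odd length 5, so it cannot be 2-colored; at least 3 frequencies are needed.
3 frequencies suffice: frequency 1 → {T8, T14, T6, T10}; frequency 2 → {T7, T3, T12, T5}; frequency 3 → {T2, T11, T1}. No two conflicting transmitters share a frequency.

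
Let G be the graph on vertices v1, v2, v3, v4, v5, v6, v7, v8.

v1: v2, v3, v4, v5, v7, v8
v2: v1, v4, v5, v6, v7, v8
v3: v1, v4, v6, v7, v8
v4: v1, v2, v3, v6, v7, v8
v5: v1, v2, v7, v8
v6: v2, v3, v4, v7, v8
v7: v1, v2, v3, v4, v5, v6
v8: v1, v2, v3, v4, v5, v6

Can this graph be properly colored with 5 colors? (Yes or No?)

The chromatic number is 4. v2, v4, v6, v7 are mutually adjacent (a clique of size 4), so at least 4 colors are needed.
4 colors suffice: v1=Y, v2=G, v3=G, v4=B, v5=B, v6=Y, v7=R, v8=R.
Since 5 ≥ 4, a proper 5-coloring certainly exists.

Yes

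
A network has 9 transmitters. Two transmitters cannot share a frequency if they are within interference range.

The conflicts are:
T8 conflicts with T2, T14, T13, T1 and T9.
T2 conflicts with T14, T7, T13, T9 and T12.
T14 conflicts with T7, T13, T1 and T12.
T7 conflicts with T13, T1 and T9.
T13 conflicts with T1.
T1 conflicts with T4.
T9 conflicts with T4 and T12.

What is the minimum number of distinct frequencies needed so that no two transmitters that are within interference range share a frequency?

4

T2, T14, T7, T13 pairwise conflict, so at least 4 frequencies are needed.
4 frequencies suffice: frequency 1 → {T2, T1}; frequency 2 → {T14, T9}; frequency 3 → {T8, T7, T4, T12}; frequency 4 → {T13}. Every pair that conflicts lands in different frequencies.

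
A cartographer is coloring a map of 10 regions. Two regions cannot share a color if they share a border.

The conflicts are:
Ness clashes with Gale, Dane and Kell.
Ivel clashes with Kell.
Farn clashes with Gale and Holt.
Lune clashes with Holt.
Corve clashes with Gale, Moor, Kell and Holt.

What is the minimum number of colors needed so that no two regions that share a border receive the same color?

Farn and Holt conflict, so at least 2 colors are needed.
A valid assignment using 2 colors: Ness=1, Ivel=1, Farn=1, Lune=1, Corve=1, Gale=2, Moor=2, Dane=2, Kell=2, Holt=2. No two conflicting regions share a color.

2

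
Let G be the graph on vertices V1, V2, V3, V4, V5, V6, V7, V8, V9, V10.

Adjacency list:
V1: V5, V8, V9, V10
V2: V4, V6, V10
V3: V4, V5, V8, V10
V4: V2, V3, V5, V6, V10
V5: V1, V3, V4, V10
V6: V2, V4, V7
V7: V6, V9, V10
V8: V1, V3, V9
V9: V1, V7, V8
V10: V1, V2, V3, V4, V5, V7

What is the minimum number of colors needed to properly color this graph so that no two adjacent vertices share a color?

V3, V4, V5, V10 form a clique, so at least 4 colors are needed.
4 colors suffice: color 1 → {V6, V9, V10}; color 2 → {V1, V4, V7}; color 3 → {V2, V5, V8}; color 4 → {V3}. Each edge has distinct colors on its endpoints.

4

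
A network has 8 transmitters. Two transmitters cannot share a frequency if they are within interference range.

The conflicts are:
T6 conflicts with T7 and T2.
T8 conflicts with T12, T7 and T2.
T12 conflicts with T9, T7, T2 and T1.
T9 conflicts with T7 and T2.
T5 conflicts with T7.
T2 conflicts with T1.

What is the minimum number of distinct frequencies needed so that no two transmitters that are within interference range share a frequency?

3

T12, T2, T1 pairwise conflict, so at least 3 frequencies are needed.
Using 3 frequencies: T6=2, T8=3, T12=2, T9=3, T5=2, T7=1, T2=1, T1=3. Every pair that conflicts lands in different frequencies.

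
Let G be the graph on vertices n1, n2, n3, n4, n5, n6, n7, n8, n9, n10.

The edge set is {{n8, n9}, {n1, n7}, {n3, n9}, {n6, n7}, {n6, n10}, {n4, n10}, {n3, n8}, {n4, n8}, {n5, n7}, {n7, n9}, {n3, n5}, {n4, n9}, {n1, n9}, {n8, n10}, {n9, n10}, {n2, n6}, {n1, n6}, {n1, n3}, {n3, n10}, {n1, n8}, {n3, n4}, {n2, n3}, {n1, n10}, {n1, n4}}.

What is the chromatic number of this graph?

n1, n3, n4, n8, n9, n10 are pairwise adjacent (a clique of size 6), so at least 6 colors are needed.
6 colors suffice: color 1 → {n1, n2, n5}; color 2 → {n3, n7}; color 3 → {n10}; color 4 → {n6, n9}; color 5 → {n4}; color 6 → {n8}. No two adjacent vertices share a color.

6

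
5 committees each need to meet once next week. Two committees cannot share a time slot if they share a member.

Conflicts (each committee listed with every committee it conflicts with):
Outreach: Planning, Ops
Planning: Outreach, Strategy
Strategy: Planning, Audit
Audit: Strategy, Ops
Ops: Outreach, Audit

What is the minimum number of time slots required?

The cycle Strategy-Audit-Ops-Outreach-Planning-Strategy has odd length 5, so it cannot be 2-colored; at least 3 time slots are needed.
3 time slots suffice: Outreach=2, Planning=1, Strategy=3, Audit=2, Ops=1. No two conflicting committees share a time slot.

3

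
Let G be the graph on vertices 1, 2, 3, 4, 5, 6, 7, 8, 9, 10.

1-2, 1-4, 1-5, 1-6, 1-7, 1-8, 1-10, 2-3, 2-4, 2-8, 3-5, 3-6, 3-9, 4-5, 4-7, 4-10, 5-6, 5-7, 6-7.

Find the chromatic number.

1, 4, 5, 7 are pairwise adjacent (a clique of size 4), so at least 4 colors are needed.
One proper 4-coloring: 1=red, 2=green, 3=red, 4=blue, 5=green, 6=blue, 7=yellow, 8=blue, 9=blue, 10=green. No two adjacent vertices share a color.

4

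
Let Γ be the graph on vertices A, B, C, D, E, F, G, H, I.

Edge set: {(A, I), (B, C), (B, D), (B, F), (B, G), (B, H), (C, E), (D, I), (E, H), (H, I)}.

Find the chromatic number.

2

A and I are adjacent, so at least 2 colors are needed.
2 colors suffice: color 1 → {B, E, I}; color 2 → {A, C, D, F, G, H}. Each edge has distinct colors on its endpoints.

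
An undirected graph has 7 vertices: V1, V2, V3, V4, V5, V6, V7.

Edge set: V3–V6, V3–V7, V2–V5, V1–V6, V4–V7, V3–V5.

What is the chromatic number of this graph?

V2 and V5 are adjacent, so at least 2 colors are needed.
2 colors suffice: color 1 → {V1, V2, V3, V4}; color 2 → {V5, V6, V7}. Every edge joins two different colors.

2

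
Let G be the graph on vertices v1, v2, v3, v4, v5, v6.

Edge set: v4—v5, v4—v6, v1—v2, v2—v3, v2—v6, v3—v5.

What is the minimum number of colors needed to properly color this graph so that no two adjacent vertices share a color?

3

The cycle v4-v6-v2-v3-v5-v4 has odd length 5, so it cannot be 2-colored; at least 3 colors are needed.
3 colors suffice: color R → {v2, v4}; color B → {v1, v3, v6}; color G → {v5}. Each edge has distinct colors on its endpoints.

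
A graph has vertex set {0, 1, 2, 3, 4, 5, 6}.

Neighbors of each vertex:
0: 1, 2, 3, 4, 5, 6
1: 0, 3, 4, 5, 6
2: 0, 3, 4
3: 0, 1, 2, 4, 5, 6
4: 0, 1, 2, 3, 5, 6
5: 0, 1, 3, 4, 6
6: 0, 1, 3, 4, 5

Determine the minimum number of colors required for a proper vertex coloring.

6

0, 1, 3, 4, 5, 6 are pairwise adjacent (a clique of size 6), so at least 6 colors are needed.
6 colors suffice: color a → {3}; color b → {0}; color c → {4}; color d → {2, 5}; color e → {6}; color f → {1}. Every edge joins two different colors.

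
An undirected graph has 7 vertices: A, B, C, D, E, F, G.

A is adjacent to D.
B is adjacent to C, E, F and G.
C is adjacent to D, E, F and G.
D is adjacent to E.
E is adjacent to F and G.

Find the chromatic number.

4

B, C, E, G are mutually adjacent (a clique of size 4), so at least 4 colors are needed.
4 colors suffice: color red → {A, C}; color blue → {E}; color green → {B, D}; color yellow → {F, G}. Every edge joins two different colors.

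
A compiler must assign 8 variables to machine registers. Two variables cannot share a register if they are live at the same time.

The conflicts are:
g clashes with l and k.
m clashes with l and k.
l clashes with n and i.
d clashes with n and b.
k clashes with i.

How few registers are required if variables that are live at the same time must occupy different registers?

2

k and i conflict, so at least 2 registers are needed.
2 registers suffice: register 1 → {l, d, k}; register 2 → {g, m, n, b, i}. Every pair that conflicts lands in different registers.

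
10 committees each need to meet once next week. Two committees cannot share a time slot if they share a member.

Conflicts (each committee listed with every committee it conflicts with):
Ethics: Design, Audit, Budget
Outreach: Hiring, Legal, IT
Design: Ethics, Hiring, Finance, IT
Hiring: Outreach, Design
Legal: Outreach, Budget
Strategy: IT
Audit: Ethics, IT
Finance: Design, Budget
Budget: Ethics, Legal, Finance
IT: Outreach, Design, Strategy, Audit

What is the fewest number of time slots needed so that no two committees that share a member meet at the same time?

Outreach and Legal conflict, so at least 2 time slots are needed.
2 time slots suffice: Ethics=1, Outreach=2, Design=2, Hiring=1, Legal=1, Strategy=2, Audit=2, Finance=1, Budget=2, IT=1. Every pair that conflicts lands in different time slots.

2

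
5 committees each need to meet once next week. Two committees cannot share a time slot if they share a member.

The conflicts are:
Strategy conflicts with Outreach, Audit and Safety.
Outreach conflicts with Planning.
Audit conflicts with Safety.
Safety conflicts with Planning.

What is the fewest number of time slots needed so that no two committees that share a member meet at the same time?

Strategy, Audit, Safety all conflict with each other, so at least 3 time slots are needed.
3 time slots suffice: time slot 1 → {Strategy, Planning}; time slot 2 → {Outreach, Safety}; time slot 3 → {Audit}. Each listed conflict is separated.

3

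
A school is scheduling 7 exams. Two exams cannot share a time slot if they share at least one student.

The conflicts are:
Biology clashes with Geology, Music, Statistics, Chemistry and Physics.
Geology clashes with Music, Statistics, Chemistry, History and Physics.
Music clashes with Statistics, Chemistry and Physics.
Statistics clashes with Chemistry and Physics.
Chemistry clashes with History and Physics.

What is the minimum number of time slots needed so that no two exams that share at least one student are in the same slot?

6

Biology, Geology, Music, Statistics, Chemistry, Physics are mutually in conflict, so at least 6 time slots are needed.
6 time slots suffice: time slot 1 → {Chemistry}; time slot 2 → {Geology}; time slot 3 → {History, Physics}; time slot 4 → {Statistics}; time slot 5 → {Music}; time slot 6 → {Biology}. Each listed conflict is separated.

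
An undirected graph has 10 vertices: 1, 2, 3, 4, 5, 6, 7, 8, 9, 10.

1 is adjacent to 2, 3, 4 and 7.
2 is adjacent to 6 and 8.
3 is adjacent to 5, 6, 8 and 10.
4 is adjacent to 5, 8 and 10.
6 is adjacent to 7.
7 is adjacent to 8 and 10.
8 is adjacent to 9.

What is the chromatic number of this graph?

2

4 and 5 are adjacent, so at least 2 colors are needed.
2 colors suffice: color red → {2, 3, 4, 7, 9}; color blue → {1, 5, 6, 8, 10}. Every edge joins two different colors.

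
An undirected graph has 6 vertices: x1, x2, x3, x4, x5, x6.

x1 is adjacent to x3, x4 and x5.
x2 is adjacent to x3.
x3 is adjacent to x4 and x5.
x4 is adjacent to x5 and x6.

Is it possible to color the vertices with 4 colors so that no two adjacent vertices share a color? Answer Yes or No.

The chromatic number is 4. x1, x3, x4, x5 form a clique, so at least 4 colors are needed.
A valid assignment using 4 colors: x1=Y, x2=R, x3=B, x4=R, x5=G, x6=B.
That is already a proper 4-coloring.

Yes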